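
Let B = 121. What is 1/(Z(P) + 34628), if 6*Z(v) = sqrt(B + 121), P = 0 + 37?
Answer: 56664/1962160981 - 3*sqrt(2)/1962160981 ≈ 2.8876e-5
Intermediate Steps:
P = 37
Z(v) = 11*sqrt(2)/6 (Z(v) = sqrt(121 + 121)/6 = sqrt(242)/6 = (11*sqrt(2))/6 = 11*sqrt(2)/6)
1/(Z(P) + 34628) = 1/(11*sqrt(2)/6 + 34628) = 1/(34628 + 11*sqrt(2)/6)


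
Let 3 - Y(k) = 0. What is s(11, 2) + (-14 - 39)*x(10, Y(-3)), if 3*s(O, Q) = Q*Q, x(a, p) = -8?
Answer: 1276/3 ≈ 425.33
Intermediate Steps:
Y(k) = 3 (Y(k) = 3 - 1*0 = 3 + 0 = 3)
s(O, Q) = Q**2/3 (s(O, Q) = (Q*Q)/3 = Q**2/3)
s(11, 2) + (-14 - 39)*x(10, Y(-3)) = (1/3)*2**2 + (-14 - 39)*(-8) = (1/3)*4 - 53*(-8) = 4/3 + 424 = 1276/3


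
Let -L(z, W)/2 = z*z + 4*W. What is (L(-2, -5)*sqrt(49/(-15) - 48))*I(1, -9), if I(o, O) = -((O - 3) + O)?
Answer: 224*I*sqrt(11535)/5 ≈ 4811.6*I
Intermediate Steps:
L(z, W) = -8*W - 2*z**2 (L(z, W) = -2*(z*z + 4*W) = -2*(z**2 + 4*W) = -8*W - 2*z**2)
I(o, O) = 3 - 2*O (I(o, O) = -((-3 + O) + O) = -(-3 + 2*O) = 3 - 2*O)
(L(-2, -5)*sqrt(49/(-15) - 48))*I(1, -9) = ((-8*(-5) - 2*(-2)**2)*sqrt(49/(-15) - 48))*(3 - 2*(-9)) = ((40 - 2*4)*sqrt(49*(-1/15) - 48))*(3 + 18) = ((40 - 8)*sqrt(-49/15 - 48))*21 = (32*sqrt(-769/15))*21 = (32*(I*sqrt(11535)/15))*21 = (32*I*sqrt(11535)/15)*21 = 224*I*sqrt(11535)/5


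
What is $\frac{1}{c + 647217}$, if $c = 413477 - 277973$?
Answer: $\frac{1}{782721} \approx 1.2776 \cdot 10^{-6}$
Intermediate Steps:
$c = 135504$
$\frac{1}{c + 647217} = \frac{1}{135504 + 647217} = \frac{1}{782721}$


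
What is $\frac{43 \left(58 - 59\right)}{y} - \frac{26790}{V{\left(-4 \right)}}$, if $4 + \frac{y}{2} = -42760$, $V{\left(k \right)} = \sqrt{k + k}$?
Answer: $\frac{43}{85528} + \frac{13395 i \sqrt{2}}{2} \approx 0.00050276 + 9471.7 i$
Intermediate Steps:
$V{\left(k \right)} = \sqrt{2} \sqrt{k}$ ($V{\left(k \right)} = \sqrt{2 k} = \sqrt{2} \sqrt{k}$)
$y = -85528$ ($y = -8 + 2 \left(-42760\right) = -8 - 85520 = -85528$)
$\frac{43 \left(58 - 59\right)}{y} - \frac{26790}{V{\left(-4 \right)}} = \frac{43 \left(58 - 59\right)}{-85528} - \frac{26790}{\sqrt{2} \sqrt{-4}} = 43 \left(-1\right) \left(- \frac{1}{85528}\right) - \frac{26790}{\sqrt{2} \cdot 2 i} = \left(-43\right) \left(- \frac{1}{85528}\right) - \frac{26790}{2 i \sqrt{2}} = \frac{43}{85528} - 26790 \left(- \frac{i \sqrt{2}}{4}\right) = \frac{43}{85528} + \frac{13395 i \sqrt{2}}{2}$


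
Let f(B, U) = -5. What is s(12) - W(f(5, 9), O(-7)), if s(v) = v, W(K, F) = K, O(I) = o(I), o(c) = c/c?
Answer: 17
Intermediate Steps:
o(c) = 1
O(I) = 1
s(12) - W(f(5, 9), O(-7)) = 12 - 1*(-5) = 12 + 5 = 17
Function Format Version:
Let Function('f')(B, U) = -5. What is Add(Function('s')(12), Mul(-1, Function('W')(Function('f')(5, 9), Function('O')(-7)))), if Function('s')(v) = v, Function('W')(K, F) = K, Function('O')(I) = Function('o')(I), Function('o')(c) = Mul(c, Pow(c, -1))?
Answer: 17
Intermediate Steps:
Function('o')(c) = 1
Function('O')(I) = 1
Add(Function('s')(12), Mul(-1, Function('W')(Function('f')(5, 9), Function('O')(-7)))) = Add(12, Mul(-1, -5)) = Add(12, 5) = 17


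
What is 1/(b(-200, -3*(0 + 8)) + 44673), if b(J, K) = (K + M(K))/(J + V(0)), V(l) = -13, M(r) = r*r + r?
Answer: 71/3171607 ≈ 2.2386e-5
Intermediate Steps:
M(r) = r + r² (M(r) = r² + r = r + r²)
b(J, K) = (K + K*(1 + K))/(-13 + J) (b(J, K) = (K + K*(1 + K))/(J - 13) = (K + K*(1 + K))/(-13 + J))
1/(b(-200, -3*(0 + 8)) + 44673) = 1/((-3*(0 + 8))*(2 - 3*(0 + 8))/(-13 - 200) + 44673) = 1/(-3*8*(2 - 3*8)/(-213) + 44673) = 1/(-24*(-1/213)*(2 - 24) + 44673) = 1/(-24*(-1/213)*(-22) + 44673) = 1/(-176/71 + 44673) = 1/(3171607/71) = 71/3171607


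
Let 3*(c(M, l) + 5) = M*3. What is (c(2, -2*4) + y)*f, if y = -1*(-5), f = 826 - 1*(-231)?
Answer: 2114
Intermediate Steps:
f = 1057 (f = 826 + 231 = 1057)
c(M, l) = -5 + M (c(M, l) = -5 + (M*3)/3 = -5 + (3*M)/3 = -5 + M)
y = 5
(c(2, -2*4) + y)*f = ((-5 + 2) + 5)*1057 = (-3 + 5)*1057 = 2*1057 = 2114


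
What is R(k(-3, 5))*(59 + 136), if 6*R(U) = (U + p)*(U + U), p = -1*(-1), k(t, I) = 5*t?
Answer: 13650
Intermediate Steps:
p = 1
R(U) = U*(1 + U)/3 (R(U) = ((U + 1)*(U + U))/6 = ((1 + U)*(2*U))/6 = (2*U*(1 + U))/6 = U*(1 + U)/3)
R(k(-3, 5))*(59 + 136) = ((5*(-3))*(1 + 5*(-3))/3)*(59 + 136) = ((⅓)*(-15)*(1 - 15))*195 = ((⅓)*(-15)*(-14))*195 = 70*195 = 13650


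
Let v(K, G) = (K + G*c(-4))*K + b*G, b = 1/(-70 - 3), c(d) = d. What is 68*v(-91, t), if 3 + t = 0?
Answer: 35686400/73 ≈ 4.8886e+5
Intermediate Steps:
t = -3 (t = -3 + 0 = -3)
b = -1/73 (b = 1/(-73) = -1/73 ≈ -0.013699)
v(K, G) = -G/73 + K*(K - 4*G) (v(K, G) = (K + G*(-4))*K - G/73 = (K - 4*G)*K - G/73 = K*(K - 4*G) - G/73 = -G/73 + K*(K - 4*G))
68*v(-91, t) = 68*((-91)² - 1/73*(-3) - 4*(-3)*(-91)) = 68*(8281 + 3/73 - 1092) = 68*(524800/73) = 35686400/73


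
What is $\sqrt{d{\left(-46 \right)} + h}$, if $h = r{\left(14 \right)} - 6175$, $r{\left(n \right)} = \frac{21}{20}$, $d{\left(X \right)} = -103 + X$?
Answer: $\frac{3 i \sqrt{70255}}{10} \approx 79.517 i$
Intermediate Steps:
$r{\left(n \right)} = \frac{21}{20}$ ($r{\left(n \right)} = 21 \cdot \frac{1}{20} = \frac{21}{20}$)
$h = - \frac{123479}{20}$ ($h = \frac{21}{20} - 6175 = - \frac{123479}{20} \approx -6174.0$)
$\sqrt{d{\left(-46 \right)} + h} = \sqrt{\left(-103 - 46\right) - \frac{123479}{20}} = \sqrt{-149 - \frac{123479}{20}} = \sqrt{- \frac{126459}{20}} = \frac{3 i \sqrt{70255}}{10}$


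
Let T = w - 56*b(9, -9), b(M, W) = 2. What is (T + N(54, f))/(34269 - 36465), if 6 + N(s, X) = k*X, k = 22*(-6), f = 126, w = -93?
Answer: 16843/2196 ≈ 7.6699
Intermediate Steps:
k = -132
N(s, X) = -6 - 132*X
T = -205 (T = -93 - 56*2 = -93 - 112 = -205)
(T + N(54, f))/(34269 - 36465) = (-205 + (-6 - 132*126))/(34269 - 36465) = (-205 + (-6 - 16632))/(-2196) = (-205 - 16638)*(-1/2196) = -16843*(-1/2196) = 16843/2196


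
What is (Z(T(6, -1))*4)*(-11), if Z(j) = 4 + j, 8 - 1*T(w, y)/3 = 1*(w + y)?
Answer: -572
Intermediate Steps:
T(w, y) = 24 - 3*w - 3*y (T(w, y) = 24 - 3*(w + y) = 24 + (-3*w - 3*y) = 24 - 3*w - 3*y)
(Z(T(6, -1))*4)*(-11) = ((4 + (24 - 3*6 - 3*(-1)))*4)*(-11) = ((4 + (24 - 18 + 3))*4)*(-11) = ((4 + 9)*4)*(-11) = (13*4)*(-11) = 52*(-11) = -572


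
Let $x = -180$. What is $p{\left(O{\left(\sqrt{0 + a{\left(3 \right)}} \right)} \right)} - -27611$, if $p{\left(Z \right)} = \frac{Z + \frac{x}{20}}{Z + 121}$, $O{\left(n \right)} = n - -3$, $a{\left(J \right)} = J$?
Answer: $\frac{424463156}{15373} + \frac{130 \sqrt{3}}{15373} \approx 27611.0$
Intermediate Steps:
$O{\left(n \right)} = 3 + n$ ($O{\left(n \right)} = n + 3 = 3 + n$)
$p{\left(Z \right)} = \frac{-9 + Z}{121 + Z}$ ($p{\left(Z \right)} = \frac{Z - \frac{180}{20}}{Z + 121} = \frac{Z - 9}{121 + Z} = \frac{-9 + Z}{121 + Z}$)
$p{\left(O{\left(\sqrt{0 + a{\left(3 \right)}} \right)} \right)} - -27611 = \frac{-9 + \left(3 + \sqrt{0 + 3}\right)}{121 + \left(3 + \sqrt{0 + 3}\right)} - -27611 = \frac{-9 + \left(3 + \sqrt{3}\right)}{121 + \left(3 + \sqrt{3}\right)} + 27611 = \frac{-6 + \sqrt{3}}{124 + \sqrt{3}} + 27611 = 27611 + \frac{-6 + \sqrt{3}}{124 + \sqrt{3}}$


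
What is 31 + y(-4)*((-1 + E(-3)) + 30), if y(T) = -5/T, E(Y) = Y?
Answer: 127/2 ≈ 63.500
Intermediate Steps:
31 + y(-4)*((-1 + E(-3)) + 30) = 31 + (-5/(-4))*((-1 - 3) + 30) = 31 + (-5*(-¼))*(-4 + 30) = 31 + (5/4)*26 = 31 + 65/2 = 127/2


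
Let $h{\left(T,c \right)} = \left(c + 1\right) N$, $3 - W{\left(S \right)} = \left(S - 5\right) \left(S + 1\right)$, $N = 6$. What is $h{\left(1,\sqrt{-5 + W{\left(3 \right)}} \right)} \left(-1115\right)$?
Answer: $-6690 - 6690 \sqrt{6} \approx -23077.0$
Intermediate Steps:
$W{\left(S \right)} = 3 - \left(1 + S\right) \left(-5 + S\right)$ ($W{\left(S \right)} = 3 - \left(S - 5\right) \left(S + 1\right) = 3 - \left(-5 + S\right) \left(1 + S\right) = 3 - \left(1 + S\right) \left(-5 + S\right)$)
$h{\left(T,c \right)} = 6 + 6 c$ ($h{\left(T,c \right)} = \left(c + 1\right) 6 = \left(1 + c\right) 6 = 6 + 6 c$)
$h{\left(1,\sqrt{-5 + W{\left(3 \right)}} \right)} \left(-1115\right) = \left(6 + 6 \sqrt{-5 + \left(8 - 3^{2} + 4 \cdot 3\right)}\right) \left(-1115\right) = \left(6 + 6 \sqrt{-5 + \left(8 - 9 + 12\right)}\right) \left(-1115\right) = \left(6 + 6 \sqrt{-5 + 11}\right) \left(-1115\right) = \left(6 + 6 \sqrt{6}\right) \left(-1115\right) = -6690 - 6690 \sqrt{6}$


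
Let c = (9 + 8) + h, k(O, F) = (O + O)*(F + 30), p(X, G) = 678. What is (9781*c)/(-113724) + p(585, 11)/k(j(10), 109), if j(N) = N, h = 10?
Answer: -6083861/2927340 ≈ -2.0783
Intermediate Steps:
k(O, F) = 2*O*(30 + F) (k(O, F) = (2*O)*(30 + F) = 2*O*(30 + F))
c = 27 (c = (9 + 8) + 10 = 17 + 10 = 27)
(9781*c)/(-113724) + p(585, 11)/k(j(10), 109) = (9781*27)/(-113724) + 678/((2*10*(30 + 109))) = 264087*(-1/113724) + 678/((2*10*139)) = -9781/4212 + 678/2780 = -9781/4212 + 678*(1/2780) = -9781/4212 + 339/1390 = -6083861/2927340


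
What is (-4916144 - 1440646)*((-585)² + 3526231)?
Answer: -24590962416240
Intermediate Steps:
(-4916144 - 1440646)*((-585)² + 3526231) = -6356790*(342225 + 3526231) = -6356790*3868456 = -24590962416240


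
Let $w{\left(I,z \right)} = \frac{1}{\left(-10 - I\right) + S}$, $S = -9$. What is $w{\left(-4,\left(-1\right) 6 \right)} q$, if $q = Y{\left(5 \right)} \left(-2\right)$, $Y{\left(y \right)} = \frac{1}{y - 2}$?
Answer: $\frac{2}{45} \approx 0.044444$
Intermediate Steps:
$Y{\left(y \right)} = \frac{1}{-2 + y}$
$w{\left(I,z \right)} = \frac{1}{-19 - I}$ ($w{\left(I,z \right)} = \frac{1}{\left(-10 - I\right) - 9} = \frac{1}{-19 - I}$)
$q = - \frac{2}{3}$ ($q = \frac{1}{-2 + 5} \left(-2\right) = \frac{1}{3} \left(-2\right) = - \frac{2}{3} \approx -0.66667$)
$w{\left(-4,\left(-1\right) 6 \right)} q = - \frac{1}{19 - 4} \left(- \frac{2}{3}\right) = - \frac{1}{15} \left(- \frac{2}{3}\right) = \left(-1\right) \frac{1}{15} \left(- \frac{2}{3}\right) = \left(- \frac{1}{15}\right) \left(- \frac{2}{3}\right) = \frac{2}{45}$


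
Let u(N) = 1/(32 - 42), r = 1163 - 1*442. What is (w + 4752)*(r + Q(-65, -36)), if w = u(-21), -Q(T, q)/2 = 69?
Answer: 27703577/10 ≈ 2.7704e+6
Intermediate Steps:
Q(T, q) = -138 (Q(T, q) = -2*69 = -138)
r = 721 (r = 1163 - 442 = 721)
u(N) = -⅒ (u(N) = 1/(-10) = -⅒)
w = -⅒ ≈ -0.10000
(w + 4752)*(r + Q(-65, -36)) = (-⅒ + 4752)*(721 - 138) = (47519/10)*583 = 27703577/10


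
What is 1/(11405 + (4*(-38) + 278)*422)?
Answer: 1/64577 ≈ 1.5485e-5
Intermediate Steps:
1/(11405 + (4*(-38) + 278)*422) = 1/(11405 + (-152 + 278)*422) = 1/(11405 + 126*422) = 1/(11405 + 53172) = 1/64577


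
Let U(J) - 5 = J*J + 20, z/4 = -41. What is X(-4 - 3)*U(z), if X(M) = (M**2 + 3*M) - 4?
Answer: 646104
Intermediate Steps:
z = -164 (z = 4*(-41) = -164)
X(M) = -4 + M**2 + 3*M
U(J) = 25 + J**2 (U(J) = 5 + (J*J + 20) = 5 + (J**2 + 20) = 5 + (20 + J**2) = 25 + J**2)
X(-4 - 3)*U(z) = (-4 + (-4 - 3)**2 + 3*(-4 - 3))*(25 + (-164)**2) = (-4 + (-7)**2 + 3*(-7))*(25 + 26896) = (-4 + 49 - 21)*26921 = 24*26921 = 646104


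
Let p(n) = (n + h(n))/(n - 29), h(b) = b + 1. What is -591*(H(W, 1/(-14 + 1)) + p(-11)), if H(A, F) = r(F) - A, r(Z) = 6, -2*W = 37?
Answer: -591591/40 ≈ -14790.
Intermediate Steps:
W = -37/2 (W = -½*37 = -37/2 ≈ -18.500)
h(b) = 1 + b
p(n) = (1 + 2*n)/(-29 + n) (p(n) = (n + (1 + n))/(n - 29) = (1 + 2*n)/(-29 + n))
H(A, F) = 6 - A
-591*(H(W, 1/(-14 + 1)) + p(-11)) = -591*((6 - 1*(-37/2)) + (1 + 2*(-11))/(-29 - 11)) = -591*((6 + 37/2) + (1 - 22)/(-40)) = -591*(49/2 - 1/40*(-21)) = -591*(49/2 + 21/40) = -591*1001/40 = -591591/40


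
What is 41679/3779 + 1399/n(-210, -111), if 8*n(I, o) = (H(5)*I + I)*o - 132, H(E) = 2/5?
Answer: 698472713/61412529 ≈ 11.373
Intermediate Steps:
H(E) = ⅖ (H(E) = 2*(⅕) = ⅖)
n(I, o) = -33/2 + 7*I*o/40 (n(I, o) = ((2*I/5 + I)*o - 132)/8 = ((7*I/5)*o - 132)/8 = (7*I*o/5 - 132)/8 = (-132 + 7*I*o/5)/8 = -33/2 + 7*I*o/40)
41679/3779 + 1399/n(-210, -111) = 41679/3779 + 1399/(-33/2 + (7/40)*(-210)*(-111)) = 41679*(1/3779) + 1399/(-33/2 + 16317/4) = 41679/3779 + 1399/(16251/4) = 41679/3779 + 1399*(4/16251) = 41679/3779 + 5596/16251 = 698472713/61412529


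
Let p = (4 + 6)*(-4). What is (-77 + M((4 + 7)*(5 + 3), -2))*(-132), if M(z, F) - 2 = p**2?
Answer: -201300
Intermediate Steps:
p = -40 (p = 10*(-4) = -40)
M(z, F) = 1602 (M(z, F) = 2 + (-40)**2 = 2 + 1600 = 1602)
(-77 + M((4 + 7)*(5 + 3), -2))*(-132) = (-77 + 1602)*(-132) = 1525*(-132) = -201300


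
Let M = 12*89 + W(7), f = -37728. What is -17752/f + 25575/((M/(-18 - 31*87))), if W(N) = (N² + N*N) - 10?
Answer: -20466137521/340731 ≈ -60065.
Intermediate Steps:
W(N) = -10 + 2*N² (W(N) = (N² + N²) - 10 = 2*N² - 10 = -10 + 2*N²)
M = 1156 (M = 12*89 + (-10 + 2*7²) = 1068 + (-10 + 2*49) = 1068 + (-10 + 98) = 1068 + 88 = 1156)
-17752/f + 25575/((M/(-18 - 31*87))) = -17752/(-37728) + 25575/((1156/(-18 - 31*87))) = -17752*(-1/37728) + 25575/((1156/(-18 - 2697))) = 2219/4716 + 25575/((1156/(-2715))) = 2219/4716 + 25575/((1156*(-1/2715))) = 2219/4716 + 25575/(-1156/2715) = 2219/4716 + 25575*(-2715/1156) = 2219/4716 - 69436125/1156 = -20466137521/340731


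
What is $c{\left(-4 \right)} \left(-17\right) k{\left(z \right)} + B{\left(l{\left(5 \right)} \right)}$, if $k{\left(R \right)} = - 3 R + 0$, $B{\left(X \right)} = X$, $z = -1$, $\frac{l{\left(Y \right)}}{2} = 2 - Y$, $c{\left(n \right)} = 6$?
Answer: $-312$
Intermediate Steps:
$l{\left(Y \right)} = 4 - 2 Y$ ($l{\left(Y \right)} = 2 \left(2 - Y\right) = 4 - 2 Y$)
$k{\left(R \right)} = - 3 R$
$c{\left(-4 \right)} \left(-17\right) k{\left(z \right)} + B{\left(l{\left(5 \right)} \right)} = 6 \left(-17\right) \left(\left(-3\right) \left(-1\right)\right) + \left(4 - 10\right) = \left(-102\right) 3 + \left(4 - 10\right) = -306 - 6 = -312$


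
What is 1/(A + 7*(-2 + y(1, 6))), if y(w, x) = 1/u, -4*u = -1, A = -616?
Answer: -1/602 ≈ -0.0016611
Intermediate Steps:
u = ¼ (u = -¼*(-1) = ¼ ≈ 0.25000)
y(w, x) = 4 (y(w, x) = 1/(¼) = 4)
1/(A + 7*(-2 + y(1, 6))) = 1/(-616 + 7*(-2 + 4)) = 1/(-616 + 7*2) = 1/(-616 + 14) = 1/(-602) = -1/602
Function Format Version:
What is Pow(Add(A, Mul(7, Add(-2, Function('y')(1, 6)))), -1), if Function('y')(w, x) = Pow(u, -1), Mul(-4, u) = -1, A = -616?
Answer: Rational(-1, 602) ≈ -0.0016611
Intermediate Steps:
u = Rational(1, 4) (u = Mul(Rational(-1, 4), -1) = Rational(1, 4) ≈ 0.25000)
Function('y')(w, x) = 4 (Function('y')(w, x) = Pow(Rational(1, 4), -1) = 4)
Pow(Add(A, Mul(7, Add(-2, Function('y')(1, 6)))), -1) = Pow(Add(-616, Mul(7, Add(-2, 4))), -1) = Pow(Add(-616, Mul(7, 2)), -1) = Pow(Add(-616, 14), -1) = Pow(-602, -1) = Rational(-1, 602)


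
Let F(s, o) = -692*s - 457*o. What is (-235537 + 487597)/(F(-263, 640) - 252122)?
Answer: -126030/181303 ≈ -0.69514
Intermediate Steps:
(-235537 + 487597)/(F(-263, 640) - 252122) = (-235537 + 487597)/((-692*(-263) - 457*640) - 252122) = 252060/((181996 - 292480) - 252122) = 252060/(-110484 - 252122) = 252060/(-362606) = 252060*(-1/362606) = -126030/181303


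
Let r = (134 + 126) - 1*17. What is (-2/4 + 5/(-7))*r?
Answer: -4131/14 ≈ -295.07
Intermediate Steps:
r = 243 (r = 260 - 17 = 243)
(-2/4 + 5/(-7))*r = (-2/4 + 5/(-7))*243 = (-2*¼ + 5*(-⅐))*243 = (-½ - 5/7)*243 = -17/14*243 = -4131/14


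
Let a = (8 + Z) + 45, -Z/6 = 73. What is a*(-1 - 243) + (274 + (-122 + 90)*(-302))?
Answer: 103878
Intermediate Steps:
Z = -438 (Z = -6*73 = -438)
a = -385 (a = (8 - 438) + 45 = -430 + 45 = -385)
a*(-1 - 243) + (274 + (-122 + 90)*(-302)) = -385*(-1 - 243) + (274 + (-122 + 90)*(-302)) = -385*(-244) + (274 - 32*(-302)) = 93940 + (274 + 9664) = 93940 + 9938 = 103878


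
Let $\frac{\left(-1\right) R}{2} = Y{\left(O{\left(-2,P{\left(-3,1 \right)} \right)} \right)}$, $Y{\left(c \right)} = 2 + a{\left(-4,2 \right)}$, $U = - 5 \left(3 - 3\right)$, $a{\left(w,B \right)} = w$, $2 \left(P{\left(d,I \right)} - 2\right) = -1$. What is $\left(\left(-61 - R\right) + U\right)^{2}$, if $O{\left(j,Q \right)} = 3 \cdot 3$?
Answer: $4225$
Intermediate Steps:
$P{\left(d,I \right)} = \frac{3}{2}$ ($P{\left(d,I \right)} = 2 + \frac{1}{2} \left(-1\right) = 2 - \frac{1}{2} = \frac{3}{2}$)
$O{\left(j,Q \right)} = 9$
$U = 0$ ($U = \left(-5\right) 0 = 0$)
$Y{\left(c \right)} = -2$ ($Y{\left(c \right)} = 2 - 4 = -2$)
$R = 4$ ($R = \left(-2\right) \left(-2\right) = 4$)
$\left(\left(-61 - R\right) + U\right)^{2} = \left(\left(-61 - 4\right) + 0\right)^{2} = \left(-65 + 0\right)^{2} = \left(-65\right)^{2} = 4225$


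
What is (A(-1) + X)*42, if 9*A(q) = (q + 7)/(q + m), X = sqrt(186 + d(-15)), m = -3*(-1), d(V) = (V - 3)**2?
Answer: 14 + 42*sqrt(510) ≈ 962.49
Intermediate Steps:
d(V) = (-3 + V)**2
m = 3
X = sqrt(510) (X = sqrt(186 + (-3 - 15)**2) = sqrt(186 + (-18)**2) = sqrt(186 + 324) = sqrt(510) ≈ 22.583)
A(q) = (7 + q)/(9*(3 + q)) (A(q) = ((q + 7)/(q + 3))/9 = ((7 + q)/(3 + q))/9 = (7 + q)/(9*(3 + q)))
(A(-1) + X)*42 = ((7 - 1)/(9*(3 - 1)) + sqrt(510))*42 = ((1/9)*6/2 + sqrt(510))*42 = ((1/9)*(1/2)*6 + sqrt(510))*42 = (1/3 + sqrt(510))*42 = 14 + 42*sqrt(510)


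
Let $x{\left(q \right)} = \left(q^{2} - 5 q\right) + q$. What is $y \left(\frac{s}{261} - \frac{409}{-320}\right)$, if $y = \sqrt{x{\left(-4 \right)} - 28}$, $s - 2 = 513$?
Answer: $\frac{271549}{41760} \approx 6.5026$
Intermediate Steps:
$s = 515$ ($s = 2 + 513 = 515$)
$x{\left(q \right)} = q^{2} - 4 q$
$y = 2$ ($y = \sqrt{- 4 \left(-4 - 4\right) - 28} = \sqrt{\left(-4\right) \left(-8\right) - 28} = \sqrt{32 - 28} = \sqrt{4} = 2$)
$y \left(\frac{s}{261} - \frac{409}{-320}\right) = 2 \left(\frac{515}{261} - \frac{409}{-320}\right) = 2 \left(515 \cdot \frac{1}{261} - - \frac{409}{320}\right) = 2 \left(\frac{515}{261} + \frac{409}{320}\right) = 2 \cdot \frac{271549}{83520} = \frac{271549}{41760}$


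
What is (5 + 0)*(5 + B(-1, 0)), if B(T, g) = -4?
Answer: 5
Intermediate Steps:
(5 + 0)*(5 + B(-1, 0)) = (5 + 0)*(5 - 4) = 5*1 = 5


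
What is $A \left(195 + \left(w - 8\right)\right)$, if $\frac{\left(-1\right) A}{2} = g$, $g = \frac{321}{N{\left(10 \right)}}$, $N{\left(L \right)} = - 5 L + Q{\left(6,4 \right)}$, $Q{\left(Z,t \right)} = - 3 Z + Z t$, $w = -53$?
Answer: $\frac{21507}{11} \approx 1955.2$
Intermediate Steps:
$N{\left(L \right)} = 6 - 5 L$ ($N{\left(L \right)} = - 5 L + 6 \left(-3 + 4\right) = - 5 L + 6 \cdot 1 = - 5 L + 6 = 6 - 5 L$)
$g = - \frac{321}{44}$ ($g = \frac{321}{6 - 50} = \frac{321}{-44} = 321 \left(- \frac{1}{44}\right) = - \frac{321}{44} \approx -7.2955$)
$A = \frac{321}{22}$ ($A = \left(-2\right) \left(- \frac{321}{44}\right) = \frac{321}{22} \approx 14.591$)
$A \left(195 + \left(w - 8\right)\right) = \frac{321 \left(195 - 61\right)}{22} = \frac{321}{22} \cdot 134 = \frac{21507}{11}$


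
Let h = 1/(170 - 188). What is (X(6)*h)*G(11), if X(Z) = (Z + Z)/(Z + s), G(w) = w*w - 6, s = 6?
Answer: -115/18 ≈ -6.3889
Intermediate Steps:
h = -1/18 (h = 1/(-18) = -1/18 ≈ -0.055556)
G(w) = -6 + w² (G(w) = w² - 6 = -6 + w²)
X(Z) = 2*Z/(6 + Z) (X(Z) = (Z + Z)/(Z + 6) = (2*Z)/(6 + Z) = 2*Z/(6 + Z))
(X(6)*h)*G(11) = ((2*6/(6 + 6))*(-1/18))*(-6 + 11²) = ((2*6/12)*(-1/18))*(-6 + 121) = ((2*6*(1/12))*(-1/18))*115 = (1*(-1/18))*115 = -1/18*115 = -115/18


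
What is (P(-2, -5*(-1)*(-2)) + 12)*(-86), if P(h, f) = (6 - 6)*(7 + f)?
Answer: -1032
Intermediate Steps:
P(h, f) = 0 (P(h, f) = 0*(7 + f) = 0)
(P(-2, -5*(-1)*(-2)) + 12)*(-86) = (0 + 12)*(-86) = 12*(-86) = -1032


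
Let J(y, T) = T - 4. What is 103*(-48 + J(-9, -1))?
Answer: -5459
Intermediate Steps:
J(y, T) = -4 + T
103*(-48 + J(-9, -1)) = 103*(-48 + (-4 - 1)) = 103*(-48 - 5) = 103*(-53) = -5459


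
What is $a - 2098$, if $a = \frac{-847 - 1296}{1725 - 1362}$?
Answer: $- \frac{763717}{363} \approx -2103.9$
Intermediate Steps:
$a = - \frac{2143}{363} \approx -5.9036$
$a - 2098 = - \frac{2143}{363} - 2098 = - \frac{763717}{363}$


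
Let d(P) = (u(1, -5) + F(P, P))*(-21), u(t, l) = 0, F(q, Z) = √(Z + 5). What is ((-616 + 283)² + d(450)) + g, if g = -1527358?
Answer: -1416469 - 21*√455 ≈ -1.4169e+6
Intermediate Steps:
F(q, Z) = √(5 + Z)
d(P) = -21*√(5 + P) (d(P) = (0 + √(5 + P))*(-21) = √(5 + P)*(-21) = -21*√(5 + P))
((-616 + 283)² + d(450)) + g = ((-616 + 283)² - 21*√(5 + 450)) - 1527358 = ((-333)² - 21*√455) - 1527358 = (110889 - 21*√455) - 1527358 = -1416469 - 21*√455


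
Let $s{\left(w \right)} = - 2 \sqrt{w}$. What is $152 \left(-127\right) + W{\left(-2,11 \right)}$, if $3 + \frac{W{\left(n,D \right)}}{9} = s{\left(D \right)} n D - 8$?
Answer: $-19403 + 396 \sqrt{11} \approx -18090.0$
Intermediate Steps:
$W{\left(n,D \right)} = -99 - 18 n D^{\frac{3}{2}}$ ($W{\left(n,D \right)} = -27 + 9 \left(- 2 \sqrt{D} n D - 8\right) = -27 + 9 \left(- 2 n \sqrt{D} D - 8\right) = -27 + 9 \left(- 2 n D^{\frac{3}{2}} - 8\right) = -27 + 9 \left(-8 - 2 n D^{\frac{3}{2}}\right) = -27 - \left(72 + 18 n D^{\frac{3}{2}}\right) = -99 - 18 n D^{\frac{3}{2}}$)
$152 \left(-127\right) + W{\left(-2,11 \right)} = 152 \left(-127\right) - \left(99 - 36 \cdot 11^{\frac{3}{2}}\right) = -19304 - \left(99 - 36 \cdot 11 \sqrt{11}\right) = -19304 - \left(99 - 396 \sqrt{11}\right) = -19403 + 396 \sqrt{11}$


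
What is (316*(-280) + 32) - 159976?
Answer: -248424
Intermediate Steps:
(316*(-280) + 32) - 159976 = (-88480 + 32) - 159976 = -88448 - 159976 = -248424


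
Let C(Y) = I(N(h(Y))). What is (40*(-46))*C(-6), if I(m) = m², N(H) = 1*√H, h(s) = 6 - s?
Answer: -22080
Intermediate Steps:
N(H) = √H
C(Y) = 6 - Y (C(Y) = (√(6 - Y))² = 6 - Y)
(40*(-46))*C(-6) = (40*(-46))*(6 - 1*(-6)) = -1840*(6 + 6) = -1840*12 = -22080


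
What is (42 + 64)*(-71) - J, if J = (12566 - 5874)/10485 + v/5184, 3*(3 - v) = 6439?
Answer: -68180371453/9059040 ≈ -7526.2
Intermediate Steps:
v = -6430/3 (v = 3 - 1/3*6439 = 3 - 6439/3 = -6430/3 ≈ -2143.3)
J = 2036413/9059040 (J = (12566 - 5874)/10485 - 6430/3/5184 = 6692*(1/10485) - 6430/3*1/5184 = 6692/10485 - 3215/7776 = 2036413/9059040 ≈ 0.22479)
(42 + 64)*(-71) - J = (42 + 64)*(-71) - 1*2036413/9059040 = 106*(-71) - 2036413/9059040 = -7526 - 2036413/9059040 = -68180371453/9059040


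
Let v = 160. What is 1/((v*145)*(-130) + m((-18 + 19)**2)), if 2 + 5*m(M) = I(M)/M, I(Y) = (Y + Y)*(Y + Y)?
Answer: -5/15079998 ≈ -3.3156e-7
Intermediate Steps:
I(Y) = 4*Y**2 (I(Y) = (2*Y)*(2*Y) = 4*Y**2)
m(M) = -2/5 + 4*M/5 (m(M) = -2/5 + ((4*M**2)/M)/5 = -2/5 + (4*M)/5 = -2/5 + 4*M/5)
1/((v*145)*(-130) + m((-18 + 19)**2)) = 1/((160*145)*(-130) + (-2/5 + 4*(-18 + 19)**2/5)) = 1/(23200*(-130) + (-2/5 + (4/5)*1**2)) = 1/(-3016000 + (-2/5 + (4/5)*1)) = 1/(-3016000 + (-2/5 + 4/5)) = 1/(-3016000 + 2/5) = 1/(-15079998/5) = -5/15079998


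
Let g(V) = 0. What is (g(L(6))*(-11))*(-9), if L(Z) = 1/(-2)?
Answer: 0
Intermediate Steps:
L(Z) = -½
(g(L(6))*(-11))*(-9) = (0*(-11))*(-9) = 0*(-9) = 0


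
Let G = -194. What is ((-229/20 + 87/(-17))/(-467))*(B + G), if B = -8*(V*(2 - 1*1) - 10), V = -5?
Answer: -208421/79390 ≈ -2.6253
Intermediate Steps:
B = 120 (B = -8*(-5*(2 - 1*1) - 10) = -8*(-5*(2 - 1) - 10) = -8*(-5*1 - 10) = -8*(-5 - 10) = -8*(-15) = 120)
((-229/20 + 87/(-17))/(-467))*(B + G) = ((-229/20 + 87/(-17))/(-467))*(120 - 194) = ((-229*1/20 + 87*(-1/17))*(-1/467))*(-74) = ((-229/20 - 87/17)*(-1/467))*(-74) = -5633/340*(-1/467)*(-74) = (5633/158780)*(-74) = -208421/79390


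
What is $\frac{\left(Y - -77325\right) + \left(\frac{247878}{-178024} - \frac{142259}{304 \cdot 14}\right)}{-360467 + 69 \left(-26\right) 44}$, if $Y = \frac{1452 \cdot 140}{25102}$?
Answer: $- \frac{170470636763573}{969042376576736} \approx -0.17592$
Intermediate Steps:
$Y = \frac{1320}{163}$ ($Y = 203280 \cdot \frac{1}{25102} = \frac{1320}{163} \approx 8.0982$)
$\frac{\left(Y - -77325\right) + \left(\frac{247878}{-178024} - \frac{142259}{304 \cdot 14}\right)}{-360467 + 69 \left(-26\right) 44} = \frac{\left(\frac{1320}{163} - -77325\right) + \left(\frac{247878}{-178024} - \frac{142259}{304 \cdot 14}\right)}{-360467 + 69 \left(-26\right) 44} = \frac{\left(\frac{1320}{163} + 77325\right) + \left(247878 \left(- \frac{1}{178024}\right) - \frac{142259}{4256}\right)}{-360467 - 78936} = \frac{\frac{12605295}{163} - \frac{471080089}{13529824}}{-360467 - 78936} = \frac{\frac{12605295}{163} - \frac{471080089}{13529824}}{-439403} = \left(\frac{12605295}{163} - \frac{471080089}{13529824}\right) \left(- \frac{1}{439403}\right) = \frac{170470636763573}{2205361312} \left(- \frac{1}{439403}\right) = - \frac{170470636763573}{969042376576736}$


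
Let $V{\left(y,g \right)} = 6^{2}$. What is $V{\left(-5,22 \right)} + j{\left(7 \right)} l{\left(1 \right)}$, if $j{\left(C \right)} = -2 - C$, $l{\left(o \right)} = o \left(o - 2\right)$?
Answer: $45$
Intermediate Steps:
$l{\left(o \right)} = o \left(-2 + o\right)$
$V{\left(y,g \right)} = 36$
$V{\left(-5,22 \right)} + j{\left(7 \right)} l{\left(1 \right)} = 36 + \left(-2 - 7\right) 1 \left(-2 + 1\right) = 36 + \left(-2 - 7\right) 1 \left(-1\right) = 36 - -9 = 36 + 9 = 45$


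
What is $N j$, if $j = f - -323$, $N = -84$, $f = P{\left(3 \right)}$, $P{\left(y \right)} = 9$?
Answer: $-27888$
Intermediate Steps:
$f = 9$
$j = 332$ ($j = 9 - -323 = 9 + 323 = 332$)
$N j = \left(-84\right) 332 = -27888$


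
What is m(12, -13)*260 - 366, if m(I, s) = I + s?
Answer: -626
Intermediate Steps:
m(12, -13)*260 - 366 = (12 - 13)*260 - 366 = -1*260 - 366 = -260 - 366 = -626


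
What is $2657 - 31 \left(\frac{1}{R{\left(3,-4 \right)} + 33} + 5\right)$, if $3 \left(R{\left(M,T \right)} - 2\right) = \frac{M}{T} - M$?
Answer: $\frac{337646}{135} \approx 2501.1$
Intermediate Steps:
$R{\left(M,T \right)} = 2 - \frac{M}{3} + \frac{M}{3 T}$ ($R{\left(M,T \right)} = 2 + \frac{\frac{M}{T} - M}{3} = 2 + \frac{- M + \frac{M}{T}}{3} = 2 - \left(\frac{M}{3} - \frac{M}{3 T}\right) = 2 - \frac{M}{3} + \frac{M}{3 T}$)
$2657 - 31 \left(\frac{1}{R{\left(3,-4 \right)} + 33} + 5\right) = 2657 - 31 \left(\frac{1}{\frac{3 - - 4 \left(-6 + 3\right)}{3 \left(-4\right)} + 33} + 5\right) = 2657 - 31 \left(\frac{1}{\frac{1}{3} \left(- \frac{1}{4}\right) \left(3 - \left(-4\right) \left(-3\right)\right) + 33} + 5\right) = 2657 - 31 \left(\frac{1}{\frac{1}{3} \left(- \frac{1}{4}\right) \left(3 - 12\right) + 33} + 5\right) = 2657 - 31 \left(\frac{1}{\frac{1}{3} \left(- \frac{1}{4}\right) \left(-9\right) + 33} + 5\right) = 2657 - 31 \left(\frac{1}{\frac{3}{4} + 33} + 5\right) = 2657 - 31 \left(\frac{1}{\frac{135}{4}} + 5\right) = 2657 - 31 \left(\frac{4}{135} + 5\right) = 2657 - \frac{21049}{135} = \frac{337646}{135}$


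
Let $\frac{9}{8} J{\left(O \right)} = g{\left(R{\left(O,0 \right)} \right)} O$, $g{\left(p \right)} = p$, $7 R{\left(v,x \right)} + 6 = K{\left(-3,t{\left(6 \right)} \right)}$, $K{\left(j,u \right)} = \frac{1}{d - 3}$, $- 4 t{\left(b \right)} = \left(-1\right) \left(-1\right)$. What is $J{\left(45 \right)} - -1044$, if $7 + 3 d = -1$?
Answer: $\frac{17148}{17} \approx 1008.7$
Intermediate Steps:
$d = - \frac{8}{3}$ ($d = - \frac{7}{3} + \frac{1}{3} \left(-1\right) = - \frac{7}{3} - \frac{1}{3} = - \frac{8}{3} \approx -2.6667$)
$t{\left(b \right)} = - \frac{1}{4}$ ($t{\left(b \right)} = - \frac{\left(-1\right) \left(-1\right)}{4} = \left(- \frac{1}{4}\right) 1 = - \frac{1}{4}$)
$K{\left(j,u \right)} = - \frac{3}{17}$ ($K{\left(j,u \right)} = \frac{1}{- \frac{8}{3} - 3} = \frac{1}{- \frac{17}{3}} = - \frac{3}{17}$)
$R{\left(v,x \right)} = - \frac{15}{17}$ ($R{\left(v,x \right)} = - \frac{6}{7} + \frac{1}{7} \left(- \frac{3}{17}\right) = - \frac{6}{7} - \frac{3}{119} = - \frac{15}{17}$)
$J{\left(O \right)} = - \frac{40 O}{51}$ ($J{\left(O \right)} = \frac{8 \left(- \frac{15 O}{17}\right)}{9} = - \frac{40 O}{51}$)
$J{\left(45 \right)} - -1044 = \left(- \frac{40}{51}\right) 45 - -1044 = - \frac{600}{17} + 1044 = \frac{17148}{17}$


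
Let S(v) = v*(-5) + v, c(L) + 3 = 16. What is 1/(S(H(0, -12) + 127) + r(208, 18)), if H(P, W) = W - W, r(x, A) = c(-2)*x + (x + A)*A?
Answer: 1/6264 ≈ 0.00015964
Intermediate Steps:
c(L) = 13 (c(L) = -3 + 16 = 13)
r(x, A) = 13*x + A*(A + x) (r(x, A) = 13*x + (x + A)*A = 13*x + (A + x)*A = 13*x + A*(A + x))
H(P, W) = 0
S(v) = -4*v (S(v) = -5*v + v = -4*v)
1/(S(H(0, -12) + 127) + r(208, 18)) = 1/(-4*(0 + 127) + (18² + 13*208 + 18*208)) = 1/(-4*127 + (324 + 2704 + 3744)) = 1/(-508 + 6772) = 1/6264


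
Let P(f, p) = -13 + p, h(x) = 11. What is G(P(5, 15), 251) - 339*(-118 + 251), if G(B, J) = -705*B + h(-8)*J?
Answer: -43736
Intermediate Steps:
G(B, J) = -705*B + 11*J
G(P(5, 15), 251) - 339*(-118 + 251) = (-705*(-13 + 15) + 11*251) - 339*(-118 + 251) = (-705*2 + 2761) - 339*133 = (-1410 + 2761) - 45087 = 1351 - 45087 = -43736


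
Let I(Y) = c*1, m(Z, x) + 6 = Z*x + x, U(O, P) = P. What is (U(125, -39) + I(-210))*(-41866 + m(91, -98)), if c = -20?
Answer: 3002392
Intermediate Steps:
m(Z, x) = -6 + x + Z*x (m(Z, x) = -6 + (Z*x + x) = -6 + (x + Z*x) = -6 + x + Z*x)
I(Y) = -20 (I(Y) = -20*1 = -20)
(U(125, -39) + I(-210))*(-41866 + m(91, -98)) = (-39 - 20)*(-41866 + (-6 - 98 + 91*(-98))) = -59*(-41866 + (-6 - 98 - 8918)) = -59*(-41866 - 9022) = -59*(-50888) = 3002392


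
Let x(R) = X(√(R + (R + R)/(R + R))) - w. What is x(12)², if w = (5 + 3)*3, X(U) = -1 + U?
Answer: (25 - √13)² ≈ 457.72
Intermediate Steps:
w = 24 (w = 8*3 = 24)
x(R) = -25 + √(1 + R) (x(R) = (-1 + √(R + (R + R)/(R + R))) - 1*24 = (-1 + √(R + (2*R)/((2*R)))) - 24 = (-1 + √(R + (2*R)*(1/(2*R)))) - 24 = (-1 + √(R + 1)) - 24 = (-1 + √(1 + R)) - 24 = -25 + √(1 + R))
x(12)² = (-25 + √(1 + 12))² = (-25 + √13)²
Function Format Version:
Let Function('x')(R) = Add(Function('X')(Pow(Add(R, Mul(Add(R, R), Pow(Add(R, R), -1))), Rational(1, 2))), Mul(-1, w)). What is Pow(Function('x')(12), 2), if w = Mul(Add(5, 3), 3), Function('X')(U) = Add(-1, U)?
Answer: Pow(Add(25, Mul(-1, Pow(13, Rational(1, 2)))), 2) ≈ 457.72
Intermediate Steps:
w = 24 (w = Mul(8, 3) = 24)
Function('x')(R) = Add(-25, Pow(Add(1, R), Rational(1, 2))) (Function('x')(R) = Add(Add(-1, Pow(Add(R, Mul(Add(R, R), Pow(Add(R, R), -1))), Rational(1, 2))), Mul(-1, 24)) = Add(Add(-1, Pow(Add(R, Mul(Mul(2, R), Pow(Mul(2, R), -1))), Rational(1, 2))), -24) = Add(Add(-1, Pow(Add(R, Mul(Mul(2, R), Mul(Rational(1, 2), Pow(R, -1)))), Rational(1, 2))), -24) = Add(Add(-1, Pow(Add(R, 1), Rational(1, 2))), -24) = Add(Add(-1, Pow(Add(1, R), Rational(1, 2))), -24) = Add(-25, Pow(Add(1, R), Rational(1, 2))))
Pow(Function('x')(12), 2) = Pow(Add(-25, Pow(Add(1, 12), Rational(1, 2))), 2) = Pow(Add(-25, Pow(13, Rational(1, 2))), 2)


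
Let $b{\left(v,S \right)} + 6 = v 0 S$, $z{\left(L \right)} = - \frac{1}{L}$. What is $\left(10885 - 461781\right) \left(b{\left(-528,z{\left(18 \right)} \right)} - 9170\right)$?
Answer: $4137421696$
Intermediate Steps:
$b{\left(v,S \right)} = -6$ ($b{\left(v,S \right)} = -6 + v 0 S = -6 + 0 S = -6 + 0 = -6$)
$\left(10885 - 461781\right) \left(b{\left(-528,z{\left(18 \right)} \right)} - 9170\right) = \left(10885 - 461781\right) \left(-6 - 9170\right) = \left(-450896\right) \left(-9176\right) = 4137421696$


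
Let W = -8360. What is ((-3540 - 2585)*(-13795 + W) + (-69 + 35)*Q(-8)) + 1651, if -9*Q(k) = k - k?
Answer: 135701026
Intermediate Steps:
Q(k) = 0 (Q(k) = -(k - k)/9 = -⅑*0 = 0)
((-3540 - 2585)*(-13795 + W) + (-69 + 35)*Q(-8)) + 1651 = ((-3540 - 2585)*(-13795 - 8360) + (-69 + 35)*0) + 1651 = (-6125*(-22155) - 34*0) + 1651 = (135699375 + 0) + 1651 = 135699375 + 1651 = 135701026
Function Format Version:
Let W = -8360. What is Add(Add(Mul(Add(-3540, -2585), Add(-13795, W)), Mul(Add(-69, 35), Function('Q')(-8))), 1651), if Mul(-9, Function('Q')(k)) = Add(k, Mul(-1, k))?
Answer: 135701026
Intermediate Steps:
Function('Q')(k) = 0 (Function('Q')(k) = Mul(Rational(-1, 9), Add(k, Mul(-1, k))) = Mul(Rational(-1, 9), 0) = 0)
Add(Add(Mul(Add(-3540, -2585), Add(-13795, W)), Mul(Add(-69, 35), Function('Q')(-8))), 1651) = Add(Add(Mul(Add(-3540, -2585), Add(-13795, -8360)), Mul(Add(-69, 35), 0)), 1651) = Add(Add(Mul(-6125, -22155), Mul(-34, 0)), 1651) = Add(Add(135699375, 0), 1651) = Add(135699375, 1651) = 135701026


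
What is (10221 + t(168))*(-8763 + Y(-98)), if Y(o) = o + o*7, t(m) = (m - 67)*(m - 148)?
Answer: -116864827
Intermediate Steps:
t(m) = (-148 + m)*(-67 + m) (t(m) = (-67 + m)*(-148 + m) = (-148 + m)*(-67 + m))
Y(o) = 8*o (Y(o) = o + 7*o = 8*o)
(10221 + t(168))*(-8763 + Y(-98)) = (10221 + (9916 + 168² - 215*168))*(-8763 + 8*(-98)) = (10221 + (9916 + 28224 - 36120))*(-8763 - 784) = (10221 + 2020)*(-9547) = 12241*(-9547) = -116864827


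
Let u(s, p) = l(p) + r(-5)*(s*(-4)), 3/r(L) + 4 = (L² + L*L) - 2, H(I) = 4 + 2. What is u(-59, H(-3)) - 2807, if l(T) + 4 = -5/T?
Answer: -184519/66 ≈ -2795.7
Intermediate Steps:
H(I) = 6
l(T) = -4 - 5/T
r(L) = 3/(-6 + 2*L²) (r(L) = 3/(-4 + ((L² + L*L) - 2)) = 3/(-4 + ((L² + L²) - 2)) = 3/(-4 + (2*L² - 2)) = 3/(-4 + (-2 + 2*L²)) = 3/(-6 + 2*L²))
u(s, p) = -4 - 5/p - 3*s/11 (u(s, p) = (-4 - 5/p) + (3/(2*(-3 + (-5)²)))*(s*(-4)) = (-4 - 5/p) + (3/(2*(-3 + 25)))*(-4*s) = (-4 - 5/p) + ((3/2)/22)*(-4*s) = (-4 - 5/p) + ((3/2)*(1/22))*(-4*s) = (-4 - 5/p) + 3*(-4*s)/44 = (-4 - 5/p) - 3*s/11 = -4 - 5/p - 3*s/11)
u(-59, H(-3)) - 2807 = (-4 - 5/6 - 3/11*(-59)) - 2807 = (-4 - 5*⅙ + 177/11) - 2807 = (-4 - ⅚ + 177/11) - 2807 = 743/66 - 2807 = -184519/66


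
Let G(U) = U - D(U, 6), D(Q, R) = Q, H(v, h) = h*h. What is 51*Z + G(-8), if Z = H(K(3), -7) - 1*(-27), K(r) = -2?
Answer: 3876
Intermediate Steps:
H(v, h) = h²
G(U) = 0 (G(U) = U - U = 0)
Z = 76 (Z = (-7)² - 1*(-27) = 49 + 27 = 76)
51*Z + G(-8) = 51*76 + 0 = 3876 + 0 = 3876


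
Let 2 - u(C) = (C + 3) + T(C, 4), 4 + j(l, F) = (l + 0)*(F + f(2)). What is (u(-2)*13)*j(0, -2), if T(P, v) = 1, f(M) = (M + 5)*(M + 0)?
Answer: 0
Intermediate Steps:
f(M) = M*(5 + M) (f(M) = (5 + M)*M = M*(5 + M))
j(l, F) = -4 + l*(14 + F) (j(l, F) = -4 + (l + 0)*(F + 2*(5 + 2)) = -4 + l*(F + 2*7) = -4 + l*(F + 14) = -4 + l*(14 + F))
u(C) = -2 - C (u(C) = 2 - ((C + 3) + 1) = 2 - ((3 + C) + 1) = 2 - (4 + C) = 2 + (-4 - C) = -2 - C)
(u(-2)*13)*j(0, -2) = ((-2 - 1*(-2))*13)*(-4 + 14*0 - 2*0) = ((-2 + 2)*13)*(-4 + 0 + 0) = (0*13)*(-4) = 0*(-4) = 0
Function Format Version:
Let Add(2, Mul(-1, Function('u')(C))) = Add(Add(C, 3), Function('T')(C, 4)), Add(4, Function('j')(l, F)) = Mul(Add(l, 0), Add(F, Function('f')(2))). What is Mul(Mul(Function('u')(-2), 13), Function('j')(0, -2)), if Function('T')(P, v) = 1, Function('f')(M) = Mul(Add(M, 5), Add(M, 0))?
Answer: 0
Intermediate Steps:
Function('f')(M) = Mul(M, Add(5, M)) (Function('f')(M) = Mul(Add(5, M), M) = Mul(M, Add(5, M)))
Function('j')(l, F) = Add(-4, Mul(l, Add(14, F))) (Function('j')(l, F) = Add(-4, Mul(Add(l, 0), Add(F, Mul(2, Add(5, 2))))) = Add(-4, Mul(l, Add(F, Mul(2, 7)))) = Add(-4, Mul(l, Add(F, 14))) = Add(-4, Mul(l, Add(14, F))))
Function('u')(C) = Add(-2, Mul(-1, C)) (Function('u')(C) = Add(2, Mul(-1, Add(Add(C, 3), 1))) = Add(2, Mul(-1, Add(Add(3, C), 1))) = Add(2, Mul(-1, Add(4, C))) = Add(2, Add(-4, Mul(-1, C))) = Add(-2, Mul(-1, C)))
Mul(Mul(Function('u')(-2), 13), Function('j')(0, -2)) = Mul(Mul(Add(-2, Mul(-1, -2)), 13), Add(-4, Mul(14, 0), Mul(-2, 0))) = Mul(Mul(Add(-2, 2), 13), Add(-4, 0, 0)) = Mul(Mul(0, 13), -4) = Mul(0, -4) = 0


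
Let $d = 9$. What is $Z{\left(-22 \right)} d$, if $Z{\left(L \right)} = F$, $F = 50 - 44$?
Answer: $54$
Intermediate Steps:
$F = 6$ ($F = 50 - 44 = 6$)
$Z{\left(L \right)} = 6$
$Z{\left(-22 \right)} d = 6 \cdot 9 = 54$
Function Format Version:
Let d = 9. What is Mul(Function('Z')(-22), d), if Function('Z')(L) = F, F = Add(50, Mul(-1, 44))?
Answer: 54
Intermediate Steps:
F = 6 (F = Add(50, -44) = 6)
Function('Z')(L) = 6
Mul(Function('Z')(-22), d) = Mul(6, 9) = 54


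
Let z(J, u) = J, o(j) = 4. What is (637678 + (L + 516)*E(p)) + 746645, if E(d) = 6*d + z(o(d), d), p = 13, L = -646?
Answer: 1373663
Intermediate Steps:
E(d) = 4 + 6*d (E(d) = 6*d + 4 = 4 + 6*d)
(637678 + (L + 516)*E(p)) + 746645 = (637678 + (-646 + 516)*(4 + 6*13)) + 746645 = (637678 - 130*(4 + 78)) + 746645 = (637678 - 130*82) + 746645 = (637678 - 10660) + 746645 = 627018 + 746645 = 1373663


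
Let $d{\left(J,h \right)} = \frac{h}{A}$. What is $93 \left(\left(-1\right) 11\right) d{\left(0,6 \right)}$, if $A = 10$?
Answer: $- \frac{3069}{5} \approx -613.8$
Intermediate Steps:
$d{\left(J,h \right)} = \frac{h}{10}$
$93 \left(\left(-1\right) 11\right) d{\left(0,6 \right)} = 93 \left(\left(-1\right) 11\right) \frac{1}{10} \cdot 6 = 93 \left(-11\right) \frac{3}{5} = \left(-1023\right) \frac{3}{5} = - \frac{3069}{5}$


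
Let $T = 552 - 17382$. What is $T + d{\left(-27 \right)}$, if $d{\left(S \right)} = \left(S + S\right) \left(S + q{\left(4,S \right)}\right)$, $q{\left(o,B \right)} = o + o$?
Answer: $-15804$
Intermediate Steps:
$q{\left(o,B \right)} = 2 o$
$T = -16830$ ($T = 552 - 17382 = -16830$)
$d{\left(S \right)} = 2 S \left(8 + S\right)$ ($d{\left(S \right)} = \left(S + S\right) \left(S + 2 \cdot 4\right) = 2 S \left(S + 8\right) = 2 S \left(8 + S\right)$)
$T + d{\left(-27 \right)} = -16830 + 2 \left(-27\right) \left(8 - 27\right) = -16830 + 2 \left(-27\right) \left(-19\right) = -16830 + 1026 = -15804$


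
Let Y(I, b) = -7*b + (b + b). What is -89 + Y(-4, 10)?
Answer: -139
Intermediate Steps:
Y(I, b) = -5*b (Y(I, b) = -7*b + 2*b = -5*b)
-89 + Y(-4, 10) = -89 - 5*10 = -89 - 50 = -139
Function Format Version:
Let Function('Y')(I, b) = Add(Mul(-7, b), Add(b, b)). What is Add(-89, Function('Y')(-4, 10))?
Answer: -139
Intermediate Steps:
Function('Y')(I, b) = Mul(-5, b) (Function('Y')(I, b) = Add(Mul(-7, b), Mul(2, b)) = Mul(-5, b))
Add(-89, Function('Y')(-4, 10)) = Add(-89, Mul(-5, 10)) = Add(-89, -50) = -139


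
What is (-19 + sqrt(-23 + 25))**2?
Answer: (19 - sqrt(2))**2 ≈ 309.26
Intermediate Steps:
(-19 + sqrt(-23 + 25))**2 = (-19 + sqrt(2))**2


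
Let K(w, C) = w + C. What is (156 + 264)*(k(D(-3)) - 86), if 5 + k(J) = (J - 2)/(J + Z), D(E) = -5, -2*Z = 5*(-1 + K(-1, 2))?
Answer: -37632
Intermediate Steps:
K(w, C) = C + w
Z = 0 (Z = -5*(-1 + (2 - 1))/2 = -5*(-1 + 1)/2 = -5*0/2 = -½*0 = 0)
k(J) = -5 + (-2 + J)/J (k(J) = -5 + (J - 2)/(J + 0) = -5 + (-2 + J)/J)
(156 + 264)*(k(D(-3)) - 86) = (156 + 264)*((-4 - 2/(-5)) - 86) = 420*((-4 - 2*(-⅕)) - 86) = 420*((-4 + ⅖) - 86) = 420*(-18/5 - 86) = 420*(-448/5) = -37632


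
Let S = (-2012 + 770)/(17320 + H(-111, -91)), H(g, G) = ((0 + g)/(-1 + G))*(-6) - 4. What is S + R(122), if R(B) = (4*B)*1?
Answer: 14388516/29489 ≈ 487.93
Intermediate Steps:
H(g, G) = -4 - 6*g/(-1 + G) (H(g, G) = (g/(-1 + G))*(-6) - 4 = -6*g/(-1 + G) - 4 = -4 - 6*g/(-1 + G))
R(B) = 4*B
S = -2116/29489 (S = (-2012 + 770)/(17320 + 2*(2 - 3*(-111) - 2*(-91))/(-1 - 91)) = -1242/(17320 + 2*(2 + 333 + 182)/(-92)) = -1242/(17320 + 2*(-1/92)*517) = -1242/(17320 - 517/46) = -1242/796203/46 = -1242*46/796203 = -2116/29489 ≈ -0.071756)
S + R(122) = -2116/29489 + 4*122 = -2116/29489 + 488 = 14388516/29489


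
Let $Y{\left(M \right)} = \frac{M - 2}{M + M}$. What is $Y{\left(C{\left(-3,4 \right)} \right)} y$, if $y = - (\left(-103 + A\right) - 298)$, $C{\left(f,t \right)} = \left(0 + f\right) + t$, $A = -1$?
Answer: $-201$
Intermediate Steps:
$C{\left(f,t \right)} = f + t$
$Y{\left(M \right)} = \frac{-2 + M}{2 M}$
$y = 402$ ($y = - (\left(-103 - 1\right) - 298) = - (-104 - 298) = \left(-1\right) \left(-402\right) = 402$)
$Y{\left(C{\left(-3,4 \right)} \right)} y = \frac{-2 + \left(-3 + 4\right)}{2 \left(-3 + 4\right)} 402 = \frac{-2 + 1}{2 \cdot 1} \cdot 402 = \frac{1}{2} \cdot 1 \left(-1\right) 402 = \left(- \frac{1}{2}\right) 402 = -201$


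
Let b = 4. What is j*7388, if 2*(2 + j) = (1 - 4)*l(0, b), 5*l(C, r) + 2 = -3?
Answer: -3694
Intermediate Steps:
l(C, r) = -1 (l(C, r) = -⅖ + (⅕)*(-3) = -⅖ - ⅗ = -1)
j = -½ (j = -2 + ((1 - 4)*(-1))/2 = -2 + (-3*(-1))/2 = -2 + (½)*3 = -2 + 3/2 = -½ ≈ -0.50000)
j*7388 = -½*7388 = -3694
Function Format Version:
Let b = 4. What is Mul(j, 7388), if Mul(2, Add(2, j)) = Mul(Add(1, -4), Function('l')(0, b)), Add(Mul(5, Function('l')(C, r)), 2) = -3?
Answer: -3694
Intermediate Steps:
Function('l')(C, r) = -1 (Function('l')(C, r) = Add(Rational(-2, 5), Mul(Rational(1, 5), -3)) = Add(Rational(-2, 5), Rational(-3, 5)) = -1)
j = Rational(-1, 2) (j = Add(-2, Mul(Rational(1, 2), Mul(Add(1, -4), -1))) = Add(-2, Mul(Rational(1, 2), Mul(-3, -1))) = Add(-2, Mul(Rational(1, 2), 3)) = Add(-2, Rational(3, 2)) = Rational(-1, 2) ≈ -0.50000)
Mul(j, 7388) = Mul(Rational(-1, 2), 7388) = -3694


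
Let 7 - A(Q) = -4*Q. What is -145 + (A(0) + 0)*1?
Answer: -138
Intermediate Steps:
A(Q) = 7 + 4*Q (A(Q) = 7 - (-4)*Q = 7 + 4*Q)
-145 + (A(0) + 0)*1 = -145 + ((7 + 4*0) + 0)*1 = -145 + ((7 + 0) + 0)*1 = -145 + (7 + 0)*1 = -145 + 7*1 = -145 + 7 = -138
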